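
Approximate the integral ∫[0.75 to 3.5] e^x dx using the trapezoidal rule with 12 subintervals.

f(x) = e^x
a = 0.75, b = 3.5, n = 12
h = (b - a)/n = 0.229167

Trapezoidal rule: (h/2)[f(x₀) + 2f(x₁) + 2f(x₂) + ... + f(xₙ)]

x_0 = 0.7500, f(x_0) = 2.117000, coefficient = 1
x_1 = 0.9792, f(x_1) = 2.662237, coefficient = 2
x_2 = 1.2083, f(x_2) = 3.347900, coefficient = 2
x_3 = 1.4375, f(x_3) = 4.210157, coefficient = 2
x_4 = 1.6667, f(x_4) = 5.294490, coefficient = 2
x_5 = 1.8958, f(x_5) = 6.658095, coefficient = 2
x_6 = 2.1250, f(x_6) = 8.372897, coefficient = 2
x_7 = 2.3542, f(x_7) = 10.529351, coefficient = 2
x_8 = 2.5833, f(x_8) = 13.241202, coefficient = 2
x_9 = 2.8125, f(x_9) = 16.651495, coefficient = 2
x_10 = 3.0417, f(x_10) = 20.940114, coefficient = 2
x_11 = 3.2708, f(x_11) = 26.333275, coefficient = 2
x_12 = 3.5000, f(x_12) = 33.115452, coefficient = 1

I ≈ (0.229167/2) × 271.714878 = 31.133996
Exact value: 30.998452
Error: 0.135544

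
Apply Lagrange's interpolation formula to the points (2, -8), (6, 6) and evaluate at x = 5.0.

Lagrange interpolation formula:
P(x) = Σ yᵢ × Lᵢ(x)
where Lᵢ(x) = Π_{j≠i} (x - xⱼ)/(xᵢ - xⱼ)

L_0(5.0) = (5.0 - 6)/(2 - 6) = 0.250000
L_1(5.0) = (5.0 - 2)/(6 - 2) = 0.750000

P(5.0) = (-8)×L_0(5.0) + 6×L_1(5.0)
P(5.0) = 2.500000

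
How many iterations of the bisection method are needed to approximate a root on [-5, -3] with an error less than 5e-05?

We need (b-a)/2^n ≤ 5e-05
(-3 - (-5))/2^n ≤ 5e-05
2/2^n ≤ 5e-05
2^n ≥ 40000
n ≥ log₂(40000) = 15.29
n ≥ 16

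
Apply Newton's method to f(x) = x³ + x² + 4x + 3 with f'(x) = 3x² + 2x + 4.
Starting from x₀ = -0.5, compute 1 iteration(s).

f(x) = x³ + x² + 4x + 3
f'(x) = 3x² + 2x + 4
x₀ = -0.5

Newton-Raphson formula: x_{n+1} = x_n - f(x_n)/f'(x_n)

Iteration 1:
  f(-0.500000) = 1.125000
  f'(-0.500000) = 3.750000
  x_1 = -0.500000 - 1.125000/3.750000 = -0.800000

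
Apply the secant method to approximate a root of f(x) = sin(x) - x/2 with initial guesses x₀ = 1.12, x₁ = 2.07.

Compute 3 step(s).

f(x) = sin(x) - x/2
x₀ = 1.12, x₁ = 2.07

Secant formula: x_{n+1} = x_n - f(x_n)(x_n - x_{n-1})/(f(x_n) - f(x_{n-1}))

Iteration 1:
  f(1.120000) = 0.340100
  f(2.070000) = -0.157036
  x_2 = 2.070000 - (-0.157036)×(2.070000 - 1.120000)/(-0.157036 - 0.340100)
       = 1.769913
Iteration 2:
  f(2.070000) = -0.157036
  f(1.769913) = 0.095285
  x_3 = 1.769913 - 0.095285×(1.769913 - 2.070000)/(0.095285 - (-0.157036))
       = 1.883236
Iteration 3:
  f(1.769913) = 0.095285
  f(1.883236) = 0.009968
  x_4 = 1.883236 - 0.009968×(1.883236 - 1.769913)/(0.009968 - 0.095285)
       = 1.896477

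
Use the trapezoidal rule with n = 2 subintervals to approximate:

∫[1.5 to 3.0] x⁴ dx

f(x) = x⁴
a = 1.5, b = 3.0, n = 2
h = (b - a)/n = 0.750000

Trapezoidal rule: (h/2)[f(x₀) + 2f(x₁) + 2f(x₂) + ... + f(xₙ)]

x_0 = 1.5000, f(x_0) = 5.062500, coefficient = 1
x_1 = 2.2500, f(x_1) = 25.628906, coefficient = 2
x_2 = 3.0000, f(x_2) = 81.000000, coefficient = 1

I ≈ (0.750000/2) × 137.320312 = 51.495117
Exact value: 47.081250
Error: 4.413867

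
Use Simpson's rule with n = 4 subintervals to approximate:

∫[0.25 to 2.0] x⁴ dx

f(x) = x⁴
a = 0.25, b = 2.0, n = 4
h = (b - a)/n = 0.437500

Simpson's rule: (h/3)[f(x₀) + 4f(x₁) + 2f(x₂) + ... + f(xₙ)]

x_0 = 0.2500, f(x_0) = 0.003906, coefficient = 1
x_1 = 0.6875, f(x_1) = 0.223404, coefficient = 4
x_2 = 1.1250, f(x_2) = 1.601807, coefficient = 2
x_3 = 1.5625, f(x_3) = 5.960464, coefficient = 4
x_4 = 2.0000, f(x_4) = 16.000000, coefficient = 1

I ≈ (0.437500/3) × 43.942993 = 6.408353
Exact value: 6.399805
Error: 0.008548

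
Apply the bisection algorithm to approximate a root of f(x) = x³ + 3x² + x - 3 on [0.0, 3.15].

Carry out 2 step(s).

f(x) = x³ + 3x² + x - 3
Initial interval: [0.0, 3.15]

Iteration 1:
  c_1 = (0.000000 + 3.150000)/2 = 1.575000
  f(c_1) = f(1.575000) = 9.923859
  f(a) × f(c) < 0, new interval: [0.000000, 1.575000]
Iteration 2:
  c_2 = (0.000000 + 1.575000)/2 = 0.787500
  f(c_2) = f(0.787500) = 0.136342
  f(a) × f(c) < 0, new interval: [0.000000, 0.787500]

After 2 iteration(s), the approximation is c_2 = 0.787500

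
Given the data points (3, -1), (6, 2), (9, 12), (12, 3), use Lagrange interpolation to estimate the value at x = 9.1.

Lagrange interpolation formula:
P(x) = Σ yᵢ × Lᵢ(x)
where Lᵢ(x) = Π_{j≠i} (x - xⱼ)/(xᵢ - xⱼ)

L_0(9.1) = (9.1 - 6)/(3 - 6) × (9.1 - 9)/(3 - 9) × (9.1 - 12)/(3 - 12) = 0.005549
L_1(9.1) = (9.1 - 3)/(6 - 3) × (9.1 - 9)/(6 - 9) × (9.1 - 12)/(6 - 12) = -0.032759
L_2(9.1) = (9.1 - 3)/(9 - 3) × (9.1 - 6)/(9 - 6) × (9.1 - 12)/(9 - 12) = 1.015537
L_3(9.1) = (9.1 - 3)/(12 - 3) × (9.1 - 6)/(12 - 6) × (9.1 - 9)/(12 - 9) = 0.011673

P(9.1) = (-1)×L_0(9.1) + 2×L_1(9.1) + 12×L_2(9.1) + 3×L_3(9.1)
P(9.1) = 12.150395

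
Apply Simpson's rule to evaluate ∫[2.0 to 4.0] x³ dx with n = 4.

f(x) = x³
a = 2.0, b = 4.0, n = 4
h = (b - a)/n = 0.500000

Simpson's rule: (h/3)[f(x₀) + 4f(x₁) + 2f(x₂) + ... + f(xₙ)]

x_0 = 2.0000, f(x_0) = 8.000000, coefficient = 1
x_1 = 2.5000, f(x_1) = 15.625000, coefficient = 4
x_2 = 3.0000, f(x_2) = 27.000000, coefficient = 2
x_3 = 3.5000, f(x_3) = 42.875000, coefficient = 4
x_4 = 4.0000, f(x_4) = 64.000000, coefficient = 1

I ≈ (0.500000/3) × 360.000000 = 60.000000
Exact value: 60.000000
Error: 0.000000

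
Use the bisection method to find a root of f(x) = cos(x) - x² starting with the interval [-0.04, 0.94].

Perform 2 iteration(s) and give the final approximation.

f(x) = cos(x) - x²
Initial interval: [-0.04, 0.94]

Iteration 1:
  c_1 = (-0.040000 + 0.940000)/2 = 0.450000
  f(c_1) = f(0.450000) = 0.697947
  f(a) × f(c) ≥ 0, new interval: [0.450000, 0.940000]
Iteration 2:
  c_2 = (0.450000 + 0.940000)/2 = 0.695000
  f(c_2) = f(0.695000) = 0.285029
  f(a) × f(c) ≥ 0, new interval: [0.695000, 0.940000]

After 2 iteration(s), the approximation is c_2 = 0.695000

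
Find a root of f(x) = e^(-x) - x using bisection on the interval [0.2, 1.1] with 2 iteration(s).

f(x) = e^(-x) - x
Initial interval: [0.2, 1.1]

Iteration 1:
  c_1 = (0.200000 + 1.100000)/2 = 0.650000
  f(c_1) = f(0.650000) = -0.127954
  f(a) × f(c) < 0, new interval: [0.200000, 0.650000]
Iteration 2:
  c_2 = (0.200000 + 0.650000)/2 = 0.425000
  f(c_2) = f(0.425000) = 0.228770
  f(a) × f(c) ≥ 0, new interval: [0.425000, 0.650000]

After 2 iteration(s), the approximation is c_2 = 0.425000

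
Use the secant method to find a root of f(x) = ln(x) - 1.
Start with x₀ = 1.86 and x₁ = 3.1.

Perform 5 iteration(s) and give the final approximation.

f(x) = ln(x) - 1
x₀ = 1.86, x₁ = 3.1

Secant formula: x_{n+1} = x_n - f(x_n)(x_n - x_{n-1})/(f(x_n) - f(x_{n-1}))

Iteration 1:
  f(1.860000) = -0.379424
  f(3.100000) = 0.131402
  x_2 = 3.100000 - 0.131402×(3.100000 - 1.860000)/(0.131402 - (-0.379424))
       = 2.781029
Iteration 2:
  f(3.100000) = 0.131402
  f(2.781029) = 0.022821
  x_3 = 2.781029 - 0.022821×(2.781029 - 3.100000)/(0.022821 - 0.131402)
       = 2.713989
Iteration 3:
  f(2.781029) = 0.022821
  f(2.713989) = -0.001580
  x_4 = 2.713989 - (-0.001580)×(2.713989 - 2.781029)/(-0.001580 - 0.022821)
       = 2.718331
Iteration 4:
  f(2.713989) = -0.001580
  f(2.718331) = 0.000018
  x_5 = 2.718331 - 0.000018×(2.718331 - 2.713989)/(0.000018 - (-0.001580))
       = 2.718282
Iteration 5:
  f(2.718331) = 0.000018
  f(2.718282) = 0.000000
  x_6 = 2.718282 - 0.000000×(2.718282 - 2.718331)/(0.000000 - 0.000018)
       = 2.718282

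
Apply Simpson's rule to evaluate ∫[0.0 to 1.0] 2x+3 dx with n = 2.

f(x) = 2x+3
a = 0.0, b = 1.0, n = 2
h = (b - a)/n = 0.500000

Simpson's rule: (h/3)[f(x₀) + 4f(x₁) + 2f(x₂) + ... + f(xₙ)]

x_0 = 0.0000, f(x_0) = 3.000000, coefficient = 1
x_1 = 0.5000, f(x_1) = 4.000000, coefficient = 4
x_2 = 1.0000, f(x_2) = 5.000000, coefficient = 1

I ≈ (0.500000/3) × 24.000000 = 4.000000
Exact value: 4.000000
Error: 0.000000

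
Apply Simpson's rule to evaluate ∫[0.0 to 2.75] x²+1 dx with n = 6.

f(x) = x²+1
a = 0.0, b = 2.75, n = 6
h = (b - a)/n = 0.458333

Simpson's rule: (h/3)[f(x₀) + 4f(x₁) + 2f(x₂) + ... + f(xₙ)]

x_0 = 0.0000, f(x_0) = 1.000000, coefficient = 1
x_1 = 0.4583, f(x_1) = 1.210069, coefficient = 4
x_2 = 0.9167, f(x_2) = 1.840278, coefficient = 2
x_3 = 1.3750, f(x_3) = 2.890625, coefficient = 4
x_4 = 1.8333, f(x_4) = 4.361111, coefficient = 2
x_5 = 2.2917, f(x_5) = 6.251736, coefficient = 4
x_6 = 2.7500, f(x_6) = 8.562500, coefficient = 1

I ≈ (0.458333/3) × 63.375000 = 9.682292
Exact value: 9.682292
Error: 0.000000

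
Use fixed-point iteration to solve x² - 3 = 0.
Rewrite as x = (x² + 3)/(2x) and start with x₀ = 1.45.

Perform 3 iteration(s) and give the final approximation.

Equation: x² - 3 = 0
Fixed-point form: x = (x² + 3)/(2x)
x₀ = 1.45

x_1 = g(1.450000) = 1.759483
x_2 = g(1.759483) = 1.732265
x_3 = g(1.732265) = 1.732051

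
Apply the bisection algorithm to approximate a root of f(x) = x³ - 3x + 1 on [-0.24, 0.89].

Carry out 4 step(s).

f(x) = x³ - 3x + 1
Initial interval: [-0.24, 0.89]

Iteration 1:
  c_1 = (-0.240000 + 0.890000)/2 = 0.325000
  f(c_1) = f(0.325000) = 0.059328
  f(a) × f(c) ≥ 0, new interval: [0.325000, 0.890000]
Iteration 2:
  c_2 = (0.325000 + 0.890000)/2 = 0.607500
  f(c_2) = f(0.607500) = -0.598298
  f(a) × f(c) < 0, new interval: [0.325000, 0.607500]
Iteration 3:
  c_3 = (0.325000 + 0.607500)/2 = 0.466250
  f(c_3) = f(0.466250) = -0.297392
  f(a) × f(c) < 0, new interval: [0.325000, 0.466250]
Iteration 4:
  c_4 = (0.325000 + 0.466250)/2 = 0.395625
  f(c_4) = f(0.395625) = -0.124952
  f(a) × f(c) < 0, new interval: [0.325000, 0.395625]

After 4 iteration(s), the approximation is c_4 = 0.395625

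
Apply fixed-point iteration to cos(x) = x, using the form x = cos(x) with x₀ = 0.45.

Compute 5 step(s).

Equation: cos(x) = x
Fixed-point form: x = cos(x)
x₀ = 0.45

x_1 = g(0.450000) = 0.900447
x_2 = g(0.900447) = 0.621260
x_3 = g(0.621260) = 0.813146
x_4 = g(0.813146) = 0.687216
x_5 = g(0.687216) = 0.773015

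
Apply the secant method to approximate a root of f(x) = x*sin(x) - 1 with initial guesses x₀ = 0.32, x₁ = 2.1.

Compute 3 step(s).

f(x) = x*sin(x) - 1
x₀ = 0.32, x₁ = 2.1

Secant formula: x_{n+1} = x_n - f(x_n)(x_n - x_{n-1})/(f(x_n) - f(x_{n-1}))

Iteration 1:
  f(0.320000) = -0.899339
  f(2.100000) = 0.812740
  x_2 = 2.100000 - 0.812740×(2.100000 - 0.320000)/(0.812740 - (-0.899339))
       = 1.255017
Iteration 2:
  f(2.100000) = 0.812740
  f(1.255017) = 0.192963
  x_3 = 1.255017 - 0.192963×(1.255017 - 2.100000)/(0.192963 - 0.812740)
       = 0.991939
Iteration 3:
  f(1.255017) = 0.192963
  f(0.991939) = -0.169660
  x_4 = 0.991939 - (-0.169660)×(0.991939 - 1.255017)/(-0.169660 - 0.192963)
       = 1.115025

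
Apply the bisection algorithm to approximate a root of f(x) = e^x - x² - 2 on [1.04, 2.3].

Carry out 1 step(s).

f(x) = e^x - x² - 2
Initial interval: [1.04, 2.3]

Iteration 1:
  c_1 = (1.040000 + 2.300000)/2 = 1.670000
  f(c_1) = f(1.670000) = 0.523268
  f(a) × f(c) < 0, new interval: [1.040000, 1.670000]

After 1 iteration(s), the approximation is c_1 = 1.670000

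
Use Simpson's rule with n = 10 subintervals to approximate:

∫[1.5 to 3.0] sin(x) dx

f(x) = sin(x)
a = 1.5, b = 3.0, n = 10
h = (b - a)/n = 0.150000

Simpson's rule: (h/3)[f(x₀) + 4f(x₁) + 2f(x₂) + ... + f(xₙ)]

x_0 = 1.5000, f(x_0) = 0.997495, coefficient = 1
x_1 = 1.6500, f(x_1) = 0.996865, coefficient = 4
x_2 = 1.8000, f(x_2) = 0.973848, coefficient = 2
x_3 = 1.9500, f(x_3) = 0.928960, coefficient = 4
x_4 = 2.1000, f(x_4) = 0.863209, coefficient = 2
x_5 = 2.2500, f(x_5) = 0.778073, coefficient = 4
x_6 = 2.4000, f(x_6) = 0.675463, coefficient = 2
x_7 = 2.5500, f(x_7) = 0.557684, coefficient = 4
x_8 = 2.7000, f(x_8) = 0.427380, coefficient = 2
x_9 = 2.8500, f(x_9) = 0.287478, coefficient = 4
x_10 = 3.0000, f(x_10) = 0.141120, coefficient = 1

I ≈ (0.150000/3) × 21.214654 = 1.060733
Exact value: 1.060730
Error: 0.000003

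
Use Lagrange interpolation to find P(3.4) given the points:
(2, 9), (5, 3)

Lagrange interpolation formula:
P(x) = Σ yᵢ × Lᵢ(x)
where Lᵢ(x) = Π_{j≠i} (x - xⱼ)/(xᵢ - xⱼ)

L_0(3.4) = (3.4 - 5)/(2 - 5) = 0.533333
L_1(3.4) = (3.4 - 2)/(5 - 2) = 0.466667

P(3.4) = 9×L_0(3.4) + 3×L_1(3.4)
P(3.4) = 6.200000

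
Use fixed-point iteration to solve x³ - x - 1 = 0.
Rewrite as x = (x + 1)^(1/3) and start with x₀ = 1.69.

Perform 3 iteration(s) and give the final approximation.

Equation: x³ - x - 1 = 0
Fixed-point form: x = (x + 1)^(1/3)
x₀ = 1.69

x_1 = g(1.690000) = 1.390755
x_2 = g(1.390755) = 1.337145
x_3 = g(1.337145) = 1.327074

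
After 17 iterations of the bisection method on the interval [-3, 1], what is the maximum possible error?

Bisection error bound: |error| ≤ (b-a)/2^n
|error| ≤ (1 - (-3))/2^17 = 4/2^17
|error| ≤ 0.0000305176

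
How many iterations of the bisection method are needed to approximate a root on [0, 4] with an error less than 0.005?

We need (b-a)/2^n ≤ 0.005
(4 - 0)/2^n ≤ 0.005
4/2^n ≤ 0.005
2^n ≥ 800
n ≥ log₂(800) = 9.64
n ≥ 10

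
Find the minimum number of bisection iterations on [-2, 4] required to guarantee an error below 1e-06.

We need (b-a)/2^n ≤ 1e-06
(4 - (-2))/2^n ≤ 1e-06
6/2^n ≤ 1e-06
2^n ≥ 6000000
n ≥ log₂(6000000) = 22.52
n ≥ 23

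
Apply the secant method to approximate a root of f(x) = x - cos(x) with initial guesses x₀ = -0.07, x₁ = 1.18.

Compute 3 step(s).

f(x) = x - cos(x)
x₀ = -0.07, x₁ = 1.18

Secant formula: x_{n+1} = x_n - f(x_n)(x_n - x_{n-1})/(f(x_n) - f(x_{n-1}))

Iteration 1:
  f(-0.070000) = -1.067551
  f(1.180000) = 0.799075
  x_2 = 1.180000 - 0.799075×(1.180000 - (-0.070000))/(0.799075 - (-1.067551))
       = 0.644893
Iteration 2:
  f(1.180000) = 0.799075
  f(0.644893) = -0.154270
  x_3 = 0.644893 - (-0.154270)×(0.644893 - 1.180000)/(-0.154270 - 0.799075)
       = 0.731484
Iteration 3:
  f(0.644893) = -0.154270
  f(0.731484) = -0.012699
  x_4 = 0.731484 - (-0.012699)×(0.731484 - 0.644893)/(-0.012699 - (-0.154270))
       = 0.739252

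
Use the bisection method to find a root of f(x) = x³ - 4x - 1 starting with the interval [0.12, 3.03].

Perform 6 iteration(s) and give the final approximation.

f(x) = x³ - 4x - 1
Initial interval: [0.12, 3.03]

Iteration 1:
  c_1 = (0.120000 + 3.030000)/2 = 1.575000
  f(c_1) = f(1.575000) = -3.393016
  f(a) × f(c) ≥ 0, new interval: [1.575000, 3.030000]
Iteration 2:
  c_2 = (1.575000 + 3.030000)/2 = 2.302500
  f(c_2) = f(2.302500) = 1.996718
  f(a) × f(c) < 0, new interval: [1.575000, 2.302500]
Iteration 3:
  c_3 = (1.575000 + 2.302500)/2 = 1.938750
  f(c_3) = f(1.938750) = -1.467720
  f(a) × f(c) ≥ 0, new interval: [1.938750, 2.302500]
Iteration 4:
  c_4 = (1.938750 + 2.302500)/2 = 2.120625
  f(c_4) = f(2.120625) = 0.054057
  f(a) × f(c) < 0, new interval: [1.938750, 2.120625]
Iteration 5:
  c_5 = (1.938750 + 2.120625)/2 = 2.029687
  f(c_5) = f(2.029687) = -0.757186
  f(a) × f(c) ≥ 0, new interval: [2.029687, 2.120625]
Iteration 6:
  c_6 = (2.029687 + 2.120625)/2 = 2.075156
  f(c_6) = f(2.075156) = -0.364435
  f(a) × f(c) ≥ 0, new interval: [2.075156, 2.120625]

After 6 iteration(s), the approximation is c_6 = 2.075156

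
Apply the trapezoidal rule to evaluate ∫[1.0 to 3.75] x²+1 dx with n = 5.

f(x) = x²+1
a = 1.0, b = 3.75, n = 5
h = (b - a)/n = 0.550000

Trapezoidal rule: (h/2)[f(x₀) + 2f(x₁) + 2f(x₂) + ... + f(xₙ)]

x_0 = 1.0000, f(x_0) = 2.000000, coefficient = 1
x_1 = 1.5500, f(x_1) = 3.402500, coefficient = 2
x_2 = 2.1000, f(x_2) = 5.410000, coefficient = 2
x_3 = 2.6500, f(x_3) = 8.022500, coefficient = 2
x_4 = 3.2000, f(x_4) = 11.240000, coefficient = 2
x_5 = 3.7500, f(x_5) = 15.062500, coefficient = 1

I ≈ (0.550000/2) × 73.212500 = 20.133438
Exact value: 19.994792
Error: 0.138646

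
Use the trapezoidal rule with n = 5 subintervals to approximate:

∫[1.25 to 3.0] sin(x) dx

f(x) = sin(x)
a = 1.25, b = 3.0, n = 5
h = (b - a)/n = 0.350000

Trapezoidal rule: (h/2)[f(x₀) + 2f(x₁) + 2f(x₂) + ... + f(xₙ)]

x_0 = 1.2500, f(x_0) = 0.948985, coefficient = 1
x_1 = 1.6000, f(x_1) = 0.999574, coefficient = 2
x_2 = 1.9500, f(x_2) = 0.928960, coefficient = 2
x_3 = 2.3000, f(x_3) = 0.745705, coefficient = 2
x_4 = 2.6500, f(x_4) = 0.472031, coefficient = 2
x_5 = 3.0000, f(x_5) = 0.141120, coefficient = 1

I ≈ (0.350000/2) × 7.382643 = 1.291962
Exact value: 1.305315
Error: 0.013352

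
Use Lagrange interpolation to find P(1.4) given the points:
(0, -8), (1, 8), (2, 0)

Lagrange interpolation formula:
P(x) = Σ yᵢ × Lᵢ(x)
where Lᵢ(x) = Π_{j≠i} (x - xⱼ)/(xᵢ - xⱼ)

L_0(1.4) = (1.4 - 1)/(0 - 1) × (1.4 - 2)/(0 - 2) = -0.120000
L_1(1.4) = (1.4 - 0)/(1 - 0) × (1.4 - 2)/(1 - 2) = 0.840000
L_2(1.4) = (1.4 - 0)/(2 - 0) × (1.4 - 1)/(2 - 1) = 0.280000

P(1.4) = (-8)×L_0(1.4) + 8×L_1(1.4) + 0×L_2(1.4)
P(1.4) = 7.680000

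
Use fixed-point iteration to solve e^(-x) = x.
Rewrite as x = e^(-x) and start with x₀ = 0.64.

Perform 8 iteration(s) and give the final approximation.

Equation: e^(-x) = x
Fixed-point form: x = e^(-x)
x₀ = 0.64

x_1 = g(0.640000) = 0.527292
x_2 = g(0.527292) = 0.590201
x_3 = g(0.590201) = 0.554216
x_4 = g(0.554216) = 0.574523
x_5 = g(0.574523) = 0.562974
x_6 = g(0.562974) = 0.569513
x_7 = g(0.569513) = 0.565801
x_8 = g(0.565801) = 0.567905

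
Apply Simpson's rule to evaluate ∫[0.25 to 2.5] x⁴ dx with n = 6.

f(x) = x⁴
a = 0.25, b = 2.5, n = 6
h = (b - a)/n = 0.375000

Simpson's rule: (h/3)[f(x₀) + 4f(x₁) + 2f(x₂) + ... + f(xₙ)]

x_0 = 0.2500, f(x_0) = 0.003906, coefficient = 1
x_1 = 0.6250, f(x_1) = 0.152588, coefficient = 4
x_2 = 1.0000, f(x_2) = 1.000000, coefficient = 2
x_3 = 1.3750, f(x_3) = 3.574463, coefficient = 4
x_4 = 1.7500, f(x_4) = 9.378906, coefficient = 2
x_5 = 2.1250, f(x_5) = 20.390869, coefficient = 4
x_6 = 2.5000, f(x_6) = 39.062500, coefficient = 1

I ≈ (0.375000/3) × 156.295898 = 19.536987
Exact value: 19.531055
Error: 0.005933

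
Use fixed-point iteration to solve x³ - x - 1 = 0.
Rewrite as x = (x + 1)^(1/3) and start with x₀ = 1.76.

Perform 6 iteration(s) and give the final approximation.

Equation: x³ - x - 1 = 0
Fixed-point form: x = (x + 1)^(1/3)
x₀ = 1.76

x_1 = g(1.760000) = 1.402716
x_2 = g(1.402716) = 1.339371
x_3 = g(1.339371) = 1.327495
x_4 = g(1.327495) = 1.325245
x_5 = g(1.325245) = 1.324818
x_6 = g(1.324818) = 1.324737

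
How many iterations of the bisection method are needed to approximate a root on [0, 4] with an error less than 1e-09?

We need (b-a)/2^n ≤ 1e-09
(4 - 0)/2^n ≤ 1e-09
4/2^n ≤ 1e-09
2^n ≥ 4000000000
n ≥ log₂(4000000000) = 31.90
n ≥ 32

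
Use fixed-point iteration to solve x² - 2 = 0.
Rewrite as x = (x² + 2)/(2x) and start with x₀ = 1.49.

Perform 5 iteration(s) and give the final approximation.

Equation: x² - 2 = 0
Fixed-point form: x = (x² + 2)/(2x)
x₀ = 1.49

x_1 = g(1.490000) = 1.416141
x_2 = g(1.416141) = 1.414215
x_3 = g(1.414215) = 1.414214
x_4 = g(1.414214) = 1.414214
x_5 = g(1.414214) = 1.414214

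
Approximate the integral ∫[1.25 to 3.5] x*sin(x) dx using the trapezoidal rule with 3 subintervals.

f(x) = x*sin(x)
a = 1.25, b = 3.5, n = 3
h = (b - a)/n = 0.750000

Trapezoidal rule: (h/2)[f(x₀) + 2f(x₁) + 2f(x₂) + ... + f(xₙ)]

x_0 = 1.2500, f(x_0) = 1.186231, coefficient = 1
x_1 = 2.0000, f(x_1) = 1.818595, coefficient = 2
x_2 = 2.7500, f(x_2) = 1.049568, coefficient = 2
x_3 = 3.5000, f(x_3) = -1.227741, coefficient = 1

I ≈ (0.750000/2) × 5.694815 = 2.135555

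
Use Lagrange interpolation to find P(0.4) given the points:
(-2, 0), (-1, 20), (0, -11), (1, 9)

Lagrange interpolation formula:
P(x) = Σ yᵢ × Lᵢ(x)
where Lᵢ(x) = Π_{j≠i} (x - xⱼ)/(xᵢ - xⱼ)

L_0(0.4) = (0.4 - (-1))/(-2 - (-1)) × (0.4 - 0)/(-2 - 0) × (0.4 - 1)/(-2 - 1) = 0.056000
L_1(0.4) = (0.4 - (-2))/(-1 - (-2)) × (0.4 - 0)/(-1 - 0) × (0.4 - 1)/(-1 - 1) = -0.288000
L_2(0.4) = (0.4 - (-2))/(0 - (-2)) × (0.4 - (-1))/(0 - (-1)) × (0.4 - 1)/(0 - 1) = 1.008000
L_3(0.4) = (0.4 - (-2))/(1 - (-2)) × (0.4 - (-1))/(1 - (-1)) × (0.4 - 0)/(1 - 0) = 0.224000

P(0.4) = 0×L_0(0.4) + 20×L_1(0.4) + (-11)×L_2(0.4) + 9×L_3(0.4)
P(0.4) = -14.832000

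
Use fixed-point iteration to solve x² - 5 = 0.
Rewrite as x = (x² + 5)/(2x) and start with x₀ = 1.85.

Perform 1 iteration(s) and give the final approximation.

Equation: x² - 5 = 0
Fixed-point form: x = (x² + 5)/(2x)
x₀ = 1.85

x_1 = g(1.850000) = 2.276351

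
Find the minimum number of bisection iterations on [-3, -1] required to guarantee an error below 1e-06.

We need (b-a)/2^n ≤ 1e-06
(-1 - (-3))/2^n ≤ 1e-06
2/2^n ≤ 1e-06
2^n ≥ 2000000
n ≥ log₂(2000000) = 20.93
n ≥ 21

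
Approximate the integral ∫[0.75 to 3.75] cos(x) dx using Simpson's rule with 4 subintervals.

f(x) = cos(x)
a = 0.75, b = 3.75, n = 4
h = (b - a)/n = 0.750000

Simpson's rule: (h/3)[f(x₀) + 4f(x₁) + 2f(x₂) + ... + f(xₙ)]

x_0 = 0.7500, f(x_0) = 0.731689, coefficient = 1
x_1 = 1.5000, f(x_1) = 0.070737, coefficient = 4
x_2 = 2.2500, f(x_2) = -0.628174, coefficient = 2
x_3 = 3.0000, f(x_3) = -0.989992, coefficient = 4
x_4 = 3.7500, f(x_4) = -0.820559, coefficient = 1

I ≈ (0.750000/3) × -5.022239 = -1.255560
Exact value: -1.253200
Error: 0.002360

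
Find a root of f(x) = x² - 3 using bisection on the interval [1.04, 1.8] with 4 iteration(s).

f(x) = x² - 3
Initial interval: [1.04, 1.8]

Iteration 1:
  c_1 = (1.040000 + 1.800000)/2 = 1.420000
  f(c_1) = f(1.420000) = -0.983600
  f(a) × f(c) ≥ 0, new interval: [1.420000, 1.800000]
Iteration 2:
  c_2 = (1.420000 + 1.800000)/2 = 1.610000
  f(c_2) = f(1.610000) = -0.407900
  f(a) × f(c) ≥ 0, new interval: [1.610000, 1.800000]
Iteration 3:
  c_3 = (1.610000 + 1.800000)/2 = 1.705000
  f(c_3) = f(1.705000) = -0.092975
  f(a) × f(c) ≥ 0, new interval: [1.705000, 1.800000]
Iteration 4:
  c_4 = (1.705000 + 1.800000)/2 = 1.752500
  f(c_4) = f(1.752500) = 0.071256
  f(a) × f(c) < 0, new interval: [1.705000, 1.752500]

After 4 iteration(s), the approximation is c_4 = 1.752500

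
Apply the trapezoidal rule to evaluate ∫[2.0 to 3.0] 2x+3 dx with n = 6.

f(x) = 2x+3
a = 2.0, b = 3.0, n = 6
h = (b - a)/n = 0.166667

Trapezoidal rule: (h/2)[f(x₀) + 2f(x₁) + 2f(x₂) + ... + f(xₙ)]

x_0 = 2.0000, f(x_0) = 7.000000, coefficient = 1
x_1 = 2.1667, f(x_1) = 7.333333, coefficient = 2
x_2 = 2.3333, f(x_2) = 7.666667, coefficient = 2
x_3 = 2.5000, f(x_3) = 8.000000, coefficient = 2
x_4 = 2.6667, f(x_4) = 8.333333, coefficient = 2
x_5 = 2.8333, f(x_5) = 8.666667, coefficient = 2
x_6 = 3.0000, f(x_6) = 9.000000, coefficient = 1

I ≈ (0.166667/2) × 96.000000 = 8.000000
Exact value: 8.000000
Error: 0.000000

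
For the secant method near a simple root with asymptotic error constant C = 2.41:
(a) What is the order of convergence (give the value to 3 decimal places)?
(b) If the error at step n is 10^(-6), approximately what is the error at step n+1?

(a) Secant method has superlinear convergence with order φ = (1+√5)/2 ≈ 1.618.
    This means |e_{n+1}| ≈ C|e_n|^1.618.

(b) With |e_n| = 10^(-6) and C = 2.41:
    |e_{n+1}| ≈ 2.41 × (10^(-6))^1.618 = 2.41 × 10^(-9.71)

(a) ≈ 1.618 (golden ratio); (b) |e_{n+1}| ≈ 4.719e-10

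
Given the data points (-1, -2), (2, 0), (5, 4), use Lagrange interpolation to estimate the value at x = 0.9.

Lagrange interpolation formula:
P(x) = Σ yᵢ × Lᵢ(x)
where Lᵢ(x) = Π_{j≠i} (x - xⱼ)/(xᵢ - xⱼ)

L_0(0.9) = (0.9 - 2)/(-1 - 2) × (0.9 - 5)/(-1 - 5) = 0.250556
L_1(0.9) = (0.9 - (-1))/(2 - (-1)) × (0.9 - 5)/(2 - 5) = 0.865556
L_2(0.9) = (0.9 - (-1))/(5 - (-1)) × (0.9 - 2)/(5 - 2) = -0.116111

P(0.9) = (-2)×L_0(0.9) + 0×L_1(0.9) + 4×L_2(0.9)
P(0.9) = -0.965556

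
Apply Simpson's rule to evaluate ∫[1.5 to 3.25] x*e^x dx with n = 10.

f(x) = x*e^x
a = 1.5, b = 3.25, n = 10
h = (b - a)/n = 0.175000

Simpson's rule: (h/3)[f(x₀) + 4f(x₁) + 2f(x₂) + ... + f(xₙ)]

x_0 = 1.5000, f(x_0) = 6.722534, coefficient = 1
x_1 = 1.6750, f(x_1) = 8.942482, coefficient = 4
x_2 = 1.8500, f(x_2) = 11.765666, coefficient = 2
x_3 = 2.0250, f(x_3) = 15.341625, coefficient = 4
x_4 = 2.2000, f(x_4) = 19.855030, coefficient = 2
x_5 = 2.3750, f(x_5) = 25.533656, coefficient = 4
x_6 = 2.5500, f(x_6) = 32.658115, coefficient = 2
x_7 = 2.7250, f(x_7) = 41.573728, coefficient = 4
x_8 = 2.9000, f(x_8) = 52.705022, coefficient = 2
x_9 = 3.0750, f(x_9) = 66.573387, coefficient = 4
x_10 = 3.2500, f(x_10) = 83.818605, coefficient = 1

I ≈ (0.175000/3) × 956.368313 = 55.788152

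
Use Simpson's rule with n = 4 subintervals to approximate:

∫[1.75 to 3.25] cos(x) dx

f(x) = cos(x)
a = 1.75, b = 3.25, n = 4
h = (b - a)/n = 0.375000

Simpson's rule: (h/3)[f(x₀) + 4f(x₁) + 2f(x₂) + ... + f(xₙ)]

x_0 = 1.7500, f(x_0) = -0.178246, coefficient = 1
x_1 = 2.1250, f(x_1) = -0.526266, coefficient = 4
x_2 = 2.5000, f(x_2) = -0.801144, coefficient = 2
x_3 = 2.8750, f(x_3) = -0.964674, coefficient = 4
x_4 = 3.2500, f(x_4) = -0.994130, coefficient = 1

I ≈ (0.375000/3) × -8.738425 = -1.092303
Exact value: -1.092181
Error: 0.000122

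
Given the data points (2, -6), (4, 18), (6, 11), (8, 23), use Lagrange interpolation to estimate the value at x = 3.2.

Lagrange interpolation formula:
P(x) = Σ yᵢ × Lᵢ(x)
where Lᵢ(x) = Π_{j≠i} (x - xⱼ)/(xᵢ - xⱼ)

L_0(3.2) = (3.2 - 4)/(2 - 4) × (3.2 - 6)/(2 - 6) × (3.2 - 8)/(2 - 8) = 0.224000
L_1(3.2) = (3.2 - 2)/(4 - 2) × (3.2 - 6)/(4 - 6) × (3.2 - 8)/(4 - 8) = 1.008000
L_2(3.2) = (3.2 - 2)/(6 - 2) × (3.2 - 4)/(6 - 4) × (3.2 - 8)/(6 - 8) = -0.288000
L_3(3.2) = (3.2 - 2)/(8 - 2) × (3.2 - 4)/(8 - 4) × (3.2 - 6)/(8 - 6) = 0.056000

P(3.2) = (-6)×L_0(3.2) + 18×L_1(3.2) + 11×L_2(3.2) + 23×L_3(3.2)
P(3.2) = 14.920000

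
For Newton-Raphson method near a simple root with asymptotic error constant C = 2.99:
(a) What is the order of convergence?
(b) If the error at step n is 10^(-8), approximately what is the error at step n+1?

(a) Newton-Raphson has quadratic (order 2) convergence near simple roots.
    This means |e_{n+1}| ≈ C|e_n|².

(b) With |e_n| = 10^(-8) and C = 2.99:
    |e_{n+1}| ≈ 2.99 × (10^(-8))² = 2.99 × 10^(-16)

(a) 2 (quadratic); (b) |e_{n+1}| ≈ 2.990e-16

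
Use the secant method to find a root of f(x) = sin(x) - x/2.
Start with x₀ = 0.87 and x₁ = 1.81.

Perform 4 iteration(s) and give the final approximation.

f(x) = sin(x) - x/2
x₀ = 0.87, x₁ = 1.81

Secant formula: x_{n+1} = x_n - f(x_n)(x_n - x_{n-1})/(f(x_n) - f(x_{n-1}))

Iteration 1:
  f(0.870000) = 0.329329
  f(1.810000) = 0.066527
  x_2 = 1.810000 - 0.066527×(1.810000 - 0.870000)/(0.066527 - 0.329329)
       = 2.047956
Iteration 2:
  f(1.810000) = 0.066527
  f(2.047956) = -0.135675
  x_3 = 2.047956 - (-0.135675)×(2.047956 - 1.810000)/(-0.135675 - 0.066527)
       = 1.888290
Iteration 3:
  f(2.047956) = -0.135675
  f(1.888290) = 0.005875
  x_4 = 1.888290 - 0.005875×(1.888290 - 2.047956)/(0.005875 - (-0.135675))
       = 1.894918
Iteration 4:
  f(1.888290) = 0.005875
  f(1.894918) = 0.000472
  x_5 = 1.894918 - 0.000472×(1.894918 - 1.888290)/(0.000472 - 0.005875)
       = 1.895497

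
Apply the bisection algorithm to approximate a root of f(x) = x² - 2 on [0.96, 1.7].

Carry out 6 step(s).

f(x) = x² - 2
Initial interval: [0.96, 1.7]

Iteration 1:
  c_1 = (0.960000 + 1.700000)/2 = 1.330000
  f(c_1) = f(1.330000) = -0.231100
  f(a) × f(c) ≥ 0, new interval: [1.330000, 1.700000]
Iteration 2:
  c_2 = (1.330000 + 1.700000)/2 = 1.515000
  f(c_2) = f(1.515000) = 0.295225
  f(a) × f(c) < 0, new interval: [1.330000, 1.515000]
Iteration 3:
  c_3 = (1.330000 + 1.515000)/2 = 1.422500
  f(c_3) = f(1.422500) = 0.023506
  f(a) × f(c) < 0, new interval: [1.330000, 1.422500]
Iteration 4:
  c_4 = (1.330000 + 1.422500)/2 = 1.376250
  f(c_4) = f(1.376250) = -0.105936
  f(a) × f(c) ≥ 0, new interval: [1.376250, 1.422500]
Iteration 5:
  c_5 = (1.376250 + 1.422500)/2 = 1.399375
  f(c_5) = f(1.399375) = -0.041750
  f(a) × f(c) ≥ 0, new interval: [1.399375, 1.422500]
Iteration 6:
  c_6 = (1.399375 + 1.422500)/2 = 1.410938
  f(c_6) = f(1.410938) = -0.009255
  f(a) × f(c) ≥ 0, new interval: [1.410938, 1.422500]

After 6 iteration(s), the approximation is c_6 = 1.410938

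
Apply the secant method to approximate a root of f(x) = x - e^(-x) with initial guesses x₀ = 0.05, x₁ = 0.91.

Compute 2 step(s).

f(x) = x - e^(-x)
x₀ = 0.05, x₁ = 0.91

Secant formula: x_{n+1} = x_n - f(x_n)(x_n - x_{n-1})/(f(x_n) - f(x_{n-1}))

Iteration 1:
  f(0.050000) = -0.901229
  f(0.910000) = 0.507476
  x_2 = 0.910000 - 0.507476×(0.910000 - 0.050000)/(0.507476 - (-0.901229))
       = 0.600191
Iteration 2:
  f(0.910000) = 0.507476
  f(0.600191) = 0.051485
  x_3 = 0.600191 - 0.051485×(0.600191 - 0.910000)/(0.051485 - 0.507476)
       = 0.565212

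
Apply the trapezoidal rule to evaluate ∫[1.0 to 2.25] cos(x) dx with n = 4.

f(x) = cos(x)
a = 1.0, b = 2.25, n = 4
h = (b - a)/n = 0.312500

Trapezoidal rule: (h/2)[f(x₀) + 2f(x₁) + 2f(x₂) + ... + f(xₙ)]

x_0 = 1.0000, f(x_0) = 0.540302, coefficient = 1
x_1 = 1.3125, f(x_1) = 0.255434, coefficient = 2
x_2 = 1.6250, f(x_2) = -0.054177, coefficient = 2
x_3 = 1.9375, f(x_3) = -0.358540, coefficient = 2
x_4 = 2.2500, f(x_4) = -0.628174, coefficient = 1

I ≈ (0.312500/2) × -0.402438 = -0.062881
Exact value: -0.063398
Error: 0.000517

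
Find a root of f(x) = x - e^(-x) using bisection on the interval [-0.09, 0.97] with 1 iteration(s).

f(x) = x - e^(-x)
Initial interval: [-0.09, 0.97]

Iteration 1:
  c_1 = (-0.090000 + 0.970000)/2 = 0.440000
  f(c_1) = f(0.440000) = -0.204036
  f(a) × f(c) ≥ 0, new interval: [0.440000, 0.970000]

After 1 iteration(s), the approximation is c_1 = 0.440000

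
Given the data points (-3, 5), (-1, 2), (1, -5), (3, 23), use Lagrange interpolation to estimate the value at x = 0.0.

Lagrange interpolation formula:
P(x) = Σ yᵢ × Lᵢ(x)
where Lᵢ(x) = Π_{j≠i} (x - xⱼ)/(xᵢ - xⱼ)

L_0(0.0) = (0.0 - (-1))/(-3 - (-1)) × (0.0 - 1)/(-3 - 1) × (0.0 - 3)/(-3 - 3) = -0.062500
L_1(0.0) = (0.0 - (-3))/(-1 - (-3)) × (0.0 - 1)/(-1 - 1) × (0.0 - 3)/(-1 - 3) = 0.562500
L_2(0.0) = (0.0 - (-3))/(1 - (-3)) × (0.0 - (-1))/(1 - (-1)) × (0.0 - 3)/(1 - 3) = 0.562500
L_3(0.0) = (0.0 - (-3))/(3 - (-3)) × (0.0 - (-1))/(3 - (-1)) × (0.0 - 1)/(3 - 1) = -0.062500

P(0.0) = 5×L_0(0.0) + 2×L_1(0.0) + (-5)×L_2(0.0) + 23×L_3(0.0)
P(0.0) = -3.437500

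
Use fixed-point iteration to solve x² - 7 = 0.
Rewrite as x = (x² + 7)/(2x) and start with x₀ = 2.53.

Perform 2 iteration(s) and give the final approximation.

Equation: x² - 7 = 0
Fixed-point form: x = (x² + 7)/(2x)
x₀ = 2.53

x_1 = g(2.530000) = 2.648399
x_2 = g(2.648399) = 2.645753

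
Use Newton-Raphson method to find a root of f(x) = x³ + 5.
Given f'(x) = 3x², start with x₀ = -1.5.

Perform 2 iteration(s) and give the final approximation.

f(x) = x³ + 5
f'(x) = 3x²
x₀ = -1.5

Newton-Raphson formula: x_{n+1} = x_n - f(x_n)/f'(x_n)

Iteration 1:
  f(-1.500000) = 1.625000
  f'(-1.500000) = 6.750000
  x_1 = -1.500000 - 1.625000/6.750000 = -1.740741
Iteration 2:
  f(-1.740741) = -0.274755
  f'(-1.740741) = 9.090535
  x_2 = -1.740741 - (-0.274755)/9.090535 = -1.710516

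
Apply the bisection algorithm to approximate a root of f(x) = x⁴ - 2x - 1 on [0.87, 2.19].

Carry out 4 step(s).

f(x) = x⁴ - 2x - 1
Initial interval: [0.87, 2.19]

Iteration 1:
  c_1 = (0.870000 + 2.190000)/2 = 1.530000
  f(c_1) = f(1.530000) = 1.419813
  f(a) × f(c) < 0, new interval: [0.870000, 1.530000]
Iteration 2:
  c_2 = (0.870000 + 1.530000)/2 = 1.200000
  f(c_2) = f(1.200000) = -1.326400
  f(a) × f(c) ≥ 0, new interval: [1.200000, 1.530000]
Iteration 3:
  c_3 = (1.200000 + 1.530000)/2 = 1.365000
  f(c_3) = f(1.365000) = -0.258393
  f(a) × f(c) ≥ 0, new interval: [1.365000, 1.530000]
Iteration 4:
  c_4 = (1.365000 + 1.530000)/2 = 1.447500
  f(c_4) = f(1.447500) = 0.495099
  f(a) × f(c) < 0, new interval: [1.365000, 1.447500]

After 4 iteration(s), the approximation is c_4 = 1.447500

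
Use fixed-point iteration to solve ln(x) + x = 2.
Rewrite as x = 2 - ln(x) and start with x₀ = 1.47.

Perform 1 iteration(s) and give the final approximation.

Equation: ln(x) + x = 2
Fixed-point form: x = 2 - ln(x)
x₀ = 1.47

x_1 = g(1.470000) = 1.614738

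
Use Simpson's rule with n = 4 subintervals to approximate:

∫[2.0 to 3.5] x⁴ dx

f(x) = x⁴
a = 2.0, b = 3.5, n = 4
h = (b - a)/n = 0.375000

Simpson's rule: (h/3)[f(x₀) + 4f(x₁) + 2f(x₂) + ... + f(xₙ)]

x_0 = 2.0000, f(x_0) = 16.000000, coefficient = 1
x_1 = 2.3750, f(x_1) = 31.816650, coefficient = 4
x_2 = 2.7500, f(x_2) = 57.191406, coefficient = 2
x_3 = 3.1250, f(x_3) = 95.367432, coefficient = 4
x_4 = 3.5000, f(x_4) = 150.062500, coefficient = 1

I ≈ (0.375000/3) × 789.181641 = 98.647705
Exact value: 98.643750
Error: 0.003955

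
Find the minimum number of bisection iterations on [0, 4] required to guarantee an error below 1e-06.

We need (b-a)/2^n ≤ 1e-06
(4 - 0)/2^n ≤ 1e-06
4/2^n ≤ 1e-06
2^n ≥ 4000000
n ≥ log₂(4000000) = 21.93
n ≥ 22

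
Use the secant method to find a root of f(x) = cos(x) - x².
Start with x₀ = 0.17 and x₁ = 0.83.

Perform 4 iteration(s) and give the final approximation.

f(x) = cos(x) - x²
x₀ = 0.17, x₁ = 0.83

Secant formula: x_{n+1} = x_n - f(x_n)(x_n - x_{n-1})/(f(x_n) - f(x_{n-1}))

Iteration 1:
  f(0.170000) = 0.956685
  f(0.830000) = -0.014024
  x_2 = 0.830000 - (-0.014024)×(0.830000 - 0.170000)/(-0.014024 - 0.956685)
       = 0.820465
Iteration 2:
  f(0.830000) = -0.014024
  f(0.820465) = 0.008719
  x_3 = 0.820465 - 0.008719×(0.820465 - 0.830000)/(0.008719 - (-0.014024))
       = 0.824120
Iteration 3:
  f(0.820465) = 0.008719
  f(0.824120) = 0.000029
  x_4 = 0.824120 - 0.000029×(0.824120 - 0.820465)/(0.000029 - 0.008719)
       = 0.824132
Iteration 4:
  f(0.824120) = 0.000029
  f(0.824132) = 0.000000
  x_5 = 0.824132 - 0.000000×(0.824132 - 0.824120)/(0.000000 - 0.000029)
       = 0.824132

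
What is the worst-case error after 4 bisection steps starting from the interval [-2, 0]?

Bisection error bound: |error| ≤ (b-a)/2^n
|error| ≤ (0 - (-2))/2^4 = 2/2^4
|error| ≤ 0.1250000000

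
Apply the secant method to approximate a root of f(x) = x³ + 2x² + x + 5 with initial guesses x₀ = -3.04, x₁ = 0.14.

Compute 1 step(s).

f(x) = x³ + 2x² + x + 5
x₀ = -3.04, x₁ = 0.14

Secant formula: x_{n+1} = x_n - f(x_n)(x_n - x_{n-1})/(f(x_n) - f(x_{n-1}))

Iteration 1:
  f(-3.040000) = -7.651264
  f(0.140000) = 5.181944
  x_2 = 0.140000 - 5.181944×(0.140000 - (-3.040000))/(5.181944 - (-7.651264))
       = -1.144058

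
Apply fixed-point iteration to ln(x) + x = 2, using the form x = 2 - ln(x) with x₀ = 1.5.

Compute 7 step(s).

Equation: ln(x) + x = 2
Fixed-point form: x = 2 - ln(x)
x₀ = 1.5

x_1 = g(1.500000) = 1.594535
x_2 = g(1.594535) = 1.533418
x_3 = g(1.533418) = 1.572501
x_4 = g(1.572501) = 1.547333
x_5 = g(1.547333) = 1.563467
x_6 = g(1.563467) = 1.553094
x_7 = g(1.553094) = 1.559751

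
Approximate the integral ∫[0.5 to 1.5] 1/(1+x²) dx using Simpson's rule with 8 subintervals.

f(x) = 1/(1+x²)
a = 0.5, b = 1.5, n = 8
h = (b - a)/n = 0.125000

Simpson's rule: (h/3)[f(x₀) + 4f(x₁) + 2f(x₂) + ... + f(xₙ)]

x_0 = 0.5000, f(x_0) = 0.800000, coefficient = 1
x_1 = 0.6250, f(x_1) = 0.719101, coefficient = 4
x_2 = 0.7500, f(x_2) = 0.640000, coefficient = 2
x_3 = 0.8750, f(x_3) = 0.566372, coefficient = 4
x_4 = 1.0000, f(x_4) = 0.500000, coefficient = 2
x_5 = 1.1250, f(x_5) = 0.441379, coefficient = 4
x_6 = 1.2500, f(x_6) = 0.390244, coefficient = 2
x_7 = 1.3750, f(x_7) = 0.345946, coefficient = 4
x_8 = 1.5000, f(x_8) = 0.307692, coefficient = 1

I ≈ (0.125000/3) × 12.459372 = 0.519141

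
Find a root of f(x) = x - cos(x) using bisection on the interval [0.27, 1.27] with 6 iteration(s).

f(x) = x - cos(x)
Initial interval: [0.27, 1.27]

Iteration 1:
  c_1 = (0.270000 + 1.270000)/2 = 0.770000
  f(c_1) = f(0.770000) = 0.052089
  f(a) × f(c) < 0, new interval: [0.270000, 0.770000]
Iteration 2:
  c_2 = (0.270000 + 0.770000)/2 = 0.520000
  f(c_2) = f(0.520000) = -0.347819
  f(a) × f(c) ≥ 0, new interval: [0.520000, 0.770000]
Iteration 3:
  c_3 = (0.520000 + 0.770000)/2 = 0.645000
  f(c_3) = f(0.645000) = -0.154100
  f(a) × f(c) ≥ 0, new interval: [0.645000, 0.770000]
Iteration 4:
  c_4 = (0.645000 + 0.770000)/2 = 0.707500
  f(c_4) = f(0.707500) = -0.052489
  f(a) × f(c) ≥ 0, new interval: [0.707500, 0.770000]
Iteration 5:
  c_5 = (0.707500 + 0.770000)/2 = 0.738750
  f(c_5) = f(0.738750) = -0.000561
  f(a) × f(c) ≥ 0, new interval: [0.738750, 0.770000]
Iteration 6:
  c_6 = (0.738750 + 0.770000)/2 = 0.754375
  f(c_6) = f(0.754375) = 0.025675
  f(a) × f(c) < 0, new interval: [0.738750, 0.754375]

After 6 iteration(s), the approximation is c_6 = 0.754375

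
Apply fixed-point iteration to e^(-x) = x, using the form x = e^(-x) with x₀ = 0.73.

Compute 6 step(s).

Equation: e^(-x) = x
Fixed-point form: x = e^(-x)
x₀ = 0.73

x_1 = g(0.730000) = 0.481909
x_2 = g(0.481909) = 0.617603
x_3 = g(0.617603) = 0.539235
x_4 = g(0.539235) = 0.583194
x_5 = g(0.583194) = 0.558113
x_6 = g(0.558113) = 0.572288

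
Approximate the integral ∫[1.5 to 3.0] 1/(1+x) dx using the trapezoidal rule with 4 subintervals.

f(x) = 1/(1+x)
a = 1.5, b = 3.0, n = 4
h = (b - a)/n = 0.375000

Trapezoidal rule: (h/2)[f(x₀) + 2f(x₁) + 2f(x₂) + ... + f(xₙ)]

x_0 = 1.5000, f(x_0) = 0.400000, coefficient = 1
x_1 = 1.8750, f(x_1) = 0.347826, coefficient = 2
x_2 = 2.2500, f(x_2) = 0.307692, coefficient = 2
x_3 = 2.6250, f(x_3) = 0.275862, coefficient = 2
x_4 = 3.0000, f(x_4) = 0.250000, coefficient = 1

I ≈ (0.375000/2) × 2.512761 = 0.471143
Exact value: 0.470004
Error: 0.001139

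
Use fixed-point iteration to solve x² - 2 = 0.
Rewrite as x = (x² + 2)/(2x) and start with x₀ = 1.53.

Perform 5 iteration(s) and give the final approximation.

Equation: x² - 2 = 0
Fixed-point form: x = (x² + 2)/(2x)
x₀ = 1.53

x_1 = g(1.530000) = 1.418595
x_2 = g(1.418595) = 1.414220
x_3 = g(1.414220) = 1.414214
x_4 = g(1.414214) = 1.414214
x_5 = g(1.414214) = 1.414214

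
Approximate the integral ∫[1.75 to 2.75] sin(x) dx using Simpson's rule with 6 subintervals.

f(x) = sin(x)
a = 1.75, b = 2.75, n = 6
h = (b - a)/n = 0.166667

Simpson's rule: (h/3)[f(x₀) + 4f(x₁) + 2f(x₂) + ... + f(xₙ)]

x_0 = 1.7500, f(x_0) = 0.983986, coefficient = 1
x_1 = 1.9167, f(x_1) = 0.940781, coefficient = 4
x_2 = 2.0833, f(x_2) = 0.871503, coefficient = 2
x_3 = 2.2500, f(x_3) = 0.778073, coefficient = 4
x_4 = 2.4167, f(x_4) = 0.663080, coefficient = 2
x_5 = 2.5833, f(x_5) = 0.529711, coefficient = 4
x_6 = 2.7500, f(x_6) = 0.381661, coefficient = 1

I ≈ (0.166667/3) × 13.429072 = 0.746060
Exact value: 0.746056
Error: 0.000003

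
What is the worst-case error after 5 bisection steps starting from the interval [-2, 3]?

Bisection error bound: |error| ≤ (b-a)/2^n
|error| ≤ (3 - (-2))/2^5 = 5/2^5
|error| ≤ 0.1562500000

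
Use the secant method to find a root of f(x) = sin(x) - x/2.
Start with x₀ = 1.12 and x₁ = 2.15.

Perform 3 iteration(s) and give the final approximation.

f(x) = sin(x) - x/2
x₀ = 1.12, x₁ = 2.15

Secant formula: x_{n+1} = x_n - f(x_n)(x_n - x_{n-1})/(f(x_n) - f(x_{n-1}))

Iteration 1:
  f(1.120000) = 0.340100
  f(2.150000) = -0.238101
  x_2 = 2.150000 - (-0.238101)×(2.150000 - 1.120000)/(-0.238101 - 0.340100)
       = 1.725850
Iteration 2:
  f(2.150000) = -0.238101
  f(1.725850) = 0.125078
  x_3 = 1.725850 - 0.125078×(1.725850 - 2.150000)/(0.125078 - (-0.238101))
       = 1.871926
Iteration 3:
  f(1.725850) = 0.125078
  f(1.871926) = 0.019039
  x_4 = 1.871926 - 0.019039×(1.871926 - 1.725850)/(0.019039 - 0.125078)
       = 1.898153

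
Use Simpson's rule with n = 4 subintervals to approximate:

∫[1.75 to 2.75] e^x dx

f(x) = e^x
a = 1.75, b = 2.75, n = 4
h = (b - a)/n = 0.250000

Simpson's rule: (h/3)[f(x₀) + 4f(x₁) + 2f(x₂) + ... + f(xₙ)]

x_0 = 1.7500, f(x_0) = 5.754603, coefficient = 1
x_1 = 2.0000, f(x_1) = 7.389056, coefficient = 4
x_2 = 2.2500, f(x_2) = 9.487736, coefficient = 2
x_3 = 2.5000, f(x_3) = 12.182494, coefficient = 4
x_4 = 2.7500, f(x_4) = 15.642632, coefficient = 1

I ≈ (0.250000/3) × 118.658906 = 9.888242
Exact value: 9.888029
Error: 0.000213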